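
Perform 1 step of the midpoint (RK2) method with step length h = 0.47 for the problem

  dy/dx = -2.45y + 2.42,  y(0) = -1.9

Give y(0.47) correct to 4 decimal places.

-0.4893

Midpoint: k1 = f(x_n, y_n); k2 = f(x_n + h/2, y_n + (h/2)·k1); y_{n+1} = y_n + h·k2.
x=0.000000, y=-1.900000:
  k1 = f(0.000000, -1.900000) = 7.075000
  k2 = f(0.235000, -0.237375) = 3.001569
  y ← -1.900000 + 0.47·3.001569 = -0.489263
y(0.47) ≈ -0.4893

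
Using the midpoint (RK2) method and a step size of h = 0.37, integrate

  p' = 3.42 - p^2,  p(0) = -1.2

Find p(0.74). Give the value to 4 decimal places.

1.0039

Midpoint: k1 = f(x_n, p_n); k2 = f(x_n + h/2, p_n + (h/2)·k1); p_{n+1} = p_n + h·k2.
x=0.000000, p=-1.200000:
  k1 = f(0.000000, -1.200000) = 1.980000
  k2 = f(0.185000, -0.833700) = 2.724944
  p ← -1.200000 + 0.37·2.724944 = -0.191771
x=0.370000, p=-0.191771:
  k1 = f(0.370000, -0.191771) = 3.383224
  k2 = f(0.555000, 0.434126) = 3.231535
  p ← -0.191771 + 0.37·3.231535 = 1.003897
p(0.74) ≈ 1.0039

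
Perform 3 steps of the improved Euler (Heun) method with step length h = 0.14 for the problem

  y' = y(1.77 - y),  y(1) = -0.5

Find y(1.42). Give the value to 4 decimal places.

-1.4768

Heun: k1 = f(s_n, y_n); k2 = f(s_n + h, y_n + h·k1); y_{n+1} = y_n + (h/2)·(k1 + k2).
s=1.000000, y=-0.500000:
  k1 = f(1.000000, -0.500000) = -1.135000
  k2 = f(1.140000, -0.658900) = -1.600402
  y ← -0.500000 + (0.14/2)·(-1.135000 + (-1.600402)) = -0.691478
s=1.140000, y=-0.691478:
  k1 = f(1.140000, -0.691478) = -1.702058
  k2 = f(1.280000, -0.929766) = -2.510152
  y ← -0.691478 + (0.14/2)·(-1.702058 + (-2.510152)) = -0.986333
s=1.280000, y=-0.986333:
  k1 = f(1.280000, -0.986333) = -2.718662
  k2 = f(1.420000, -1.366946) = -4.288034
  y ← -0.986333 + (0.14/2)·(-2.718662 + (-4.288034)) = -1.476802
y(1.42) ≈ -1.4768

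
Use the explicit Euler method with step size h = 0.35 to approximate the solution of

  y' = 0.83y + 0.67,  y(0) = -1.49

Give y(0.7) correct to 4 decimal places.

-1.9443

Euler: y_{n+1} = y_n + h·f(x_n, y_n).
x=0.000000, y=-1.490000: f=-0.566700 → y ← -1.490000 + 0.35·(-0.566700) = -1.688345
x=0.350000, y=-1.688345: f=-0.731326 → y ← -1.688345 + 0.35·(-0.731326) = -1.944309
y(0.7) ≈ -1.9443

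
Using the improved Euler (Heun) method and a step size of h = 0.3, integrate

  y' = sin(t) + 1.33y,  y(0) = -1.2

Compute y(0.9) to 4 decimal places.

Heun: k1 = f(t_n, y_n); k2 = f(t_n + h, y_n + h·k1); y_{n+1} = y_n + (h/2)·(k1 + k2).
t=0.000000, y=-1.200000:
  k1 = f(0.000000, -1.200000) = -1.596000
  k2 = f(0.300000, -1.678800) = -1.937284
  y ← -1.200000 + (0.3/2)·(-1.596000 + (-1.937284)) = -1.729993
t=0.300000, y=-1.729993:
  k1 = f(0.300000, -1.729993) = -2.005370
  k2 = f(0.600000, -2.331604) = -2.536390
  y ← -1.729993 + (0.3/2)·(-2.005370 + (-2.536390)) = -2.411257
t=0.600000, y=-2.411257:
  k1 = f(0.600000, -2.411257) = -2.642329
  k2 = f(0.900000, -3.203955) = -3.477934
  y ← -2.411257 + (0.3/2)·(-2.642329 + (-3.477934)) = -3.329296
y(0.9) ≈ -3.3293

-3.3293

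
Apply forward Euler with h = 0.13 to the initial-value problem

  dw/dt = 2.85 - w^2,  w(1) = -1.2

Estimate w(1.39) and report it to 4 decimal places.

Euler: w_{n+1} = w_n + h·f(t_n, w_n).
t=1.000000, w=-1.200000: f=1.410000 → w ← -1.200000 + 0.13·1.410000 = -1.016700
t=1.130000, w=-1.016700: f=1.816321 → w ← -1.016700 + 0.13·1.816321 = -0.780578
t=1.260000, w=-0.780578: f=2.240698 → w ← -0.780578 + 0.13·2.240698 = -0.489288
w(1.39) ≈ -0.4893

-0.4893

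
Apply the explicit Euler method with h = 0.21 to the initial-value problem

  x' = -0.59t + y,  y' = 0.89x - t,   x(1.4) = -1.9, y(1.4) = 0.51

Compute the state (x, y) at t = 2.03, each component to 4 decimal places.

Euler on (x,y): x_{n+1} = x_n + h·x', y_{n+1} = y_n + h·y'.
1.400000: (-1.900000, 0.510000); f=(-0.316000, -3.091000) → (-1.966360, -0.139110)
1.610000: (-1.966360, -0.139110); f=(-1.089010, -3.360060) → (-2.195052, -0.844723)
1.820000: (-2.195052, -0.844723); f=(-1.918523, -3.773596) → (-2.597942, -1.637178)
(x(2.03), y(2.03)) ≈ (-2.5979, -1.6372)

-2.5979, -1.6372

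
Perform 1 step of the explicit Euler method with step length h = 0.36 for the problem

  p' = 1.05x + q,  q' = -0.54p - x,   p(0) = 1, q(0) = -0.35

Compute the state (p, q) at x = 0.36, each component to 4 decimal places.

Euler on (p,q): p_{n+1} = p_n + h·p', q_{n+1} = q_n + h·q'.
0.000000: (1.000000, -0.350000); f=(-0.350000, -0.540000) → (0.874000, -0.544400)
(p(0.36), q(0.36)) ≈ (0.8740, -0.5444)

0.8740, -0.5444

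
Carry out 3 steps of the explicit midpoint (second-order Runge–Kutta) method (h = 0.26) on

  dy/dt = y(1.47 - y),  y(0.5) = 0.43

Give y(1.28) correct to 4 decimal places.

Midpoint: k1 = f(t_n, y_n); k2 = f(t_n + h/2, y_n + (h/2)·k1); y_{n+1} = y_n + h·k2.
t=0.500000, y=0.430000:
  k1 = f(0.500000, 0.430000) = 0.447200
  k2 = f(0.630000, 0.488136) = 0.479283
  y ← 0.430000 + 0.26·0.479283 = 0.554614
t=0.760000, y=0.554614:
  k1 = f(0.760000, 0.554614) = 0.507686
  k2 = f(0.890000, 0.620613) = 0.527141
  y ← 0.554614 + 0.26·0.527141 = 0.691670
t=1.020000, y=0.691670:
  k1 = f(1.020000, 0.691670) = 0.538348
  k2 = f(1.150000, 0.761655) = 0.539514
  y ← 0.691670 + 0.26·0.539514 = 0.831944
y(1.28) ≈ 0.8319

0.8319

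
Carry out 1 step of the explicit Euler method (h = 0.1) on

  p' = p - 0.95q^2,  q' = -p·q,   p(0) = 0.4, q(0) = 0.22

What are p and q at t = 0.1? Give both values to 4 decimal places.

Euler on (p,q): p_{n+1} = p_n + h·p', q_{n+1} = q_n + h·q'.
0.000000: (0.400000, 0.220000); f=(0.354020, -0.088000) → (0.435402, 0.211200)
(p(0.1), q(0.1)) ≈ (0.4354, 0.2112)

0.4354, 0.2112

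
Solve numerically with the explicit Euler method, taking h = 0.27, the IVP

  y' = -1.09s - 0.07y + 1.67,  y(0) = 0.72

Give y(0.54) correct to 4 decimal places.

Euler: y_{n+1} = y_n + h·f(s_n, y_n).
s=0.000000, y=0.720000: f=1.619600 → y ← 0.720000 + 0.27·1.619600 = 1.157292
s=0.270000, y=1.157292: f=1.294690 → y ← 1.157292 + 0.27·1.294690 = 1.506858
y(0.54) ≈ 1.5069

1.5069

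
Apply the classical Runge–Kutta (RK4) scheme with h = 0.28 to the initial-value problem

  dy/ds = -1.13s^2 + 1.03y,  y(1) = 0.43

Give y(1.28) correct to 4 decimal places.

RK4: k1 = f(s_n, y_n); k2 = f(s_n + h/2, y_n + (h/2)·k1); k3 = f(s_n + h/2, y_n + (h/2)·k2); k4 = f(s_n + h, y_n + h·k3); y_{n+1} = y_n + (h/6)·(k1 + 2k2 + 2k3 + k4).
s=1.000000, y=0.430000:
  k1 = f(1.000000, 0.430000) = -0.687100
  k2 = f(1.140000, 0.333806) = -1.124728
  k3 = f(1.140000, 0.272538) = -1.187834
  k4 = f(1.280000, 0.097407) = -1.751063
  y ← 0.430000 + (0.28/6)·(k1 + 2k2 + 2k3 + k4) = 0.100380
y(1.28) ≈ 0.1004

0.1004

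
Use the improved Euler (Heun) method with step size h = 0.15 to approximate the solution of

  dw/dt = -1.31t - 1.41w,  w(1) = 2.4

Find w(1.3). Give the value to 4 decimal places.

1.2068

Heun: k1 = f(t_n, w_n); k2 = f(t_n + h, w_n + h·k1); w_{n+1} = w_n + (h/2)·(k1 + k2).
t=1.000000, w=2.400000:
  k1 = f(1.000000, 2.400000) = -4.694000
  k2 = f(1.150000, 1.695900) = -3.897719
  w ← 2.400000 + (0.15/2)·(-4.694000 + (-3.897719)) = 1.755621
t=1.150000, w=1.755621:
  k1 = f(1.150000, 1.755621) = -3.981926
  k2 = f(1.300000, 1.158332) = -3.336248
  w ← 1.755621 + (0.15/2)·(-3.981926 + (-3.336248)) = 1.206758
w(1.3) ≈ 1.2068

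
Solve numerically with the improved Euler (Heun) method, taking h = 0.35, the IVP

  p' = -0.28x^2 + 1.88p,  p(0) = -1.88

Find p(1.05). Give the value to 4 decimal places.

-12.5609

Heun: k1 = f(x_n, p_n); k2 = f(x_n + h, p_n + h·k1); p_{n+1} = p_n + (h/2)·(k1 + k2).
x=0.000000, p=-1.880000:
  k1 = f(0.000000, -1.880000) = -3.534400
  k2 = f(0.350000, -3.117040) = -5.894335
  p ← -1.880000 + (0.35/2)·(-3.534400 + (-5.894335)) = -3.530029
x=0.350000, p=-3.530029:
  k1 = f(0.350000, -3.530029) = -6.670754
  k2 = f(0.700000, -5.864793) = -11.163010
  p ← -3.530029 + (0.35/2)·(-6.670754 + (-11.163010)) = -6.650937
x=0.700000, p=-6.650937:
  k1 = f(0.700000, -6.650937) = -12.640962
  k2 = f(1.050000, -11.075274) = -21.130215
  p ← -6.650937 + (0.35/2)·(-12.640962 + (-21.130215)) = -12.560893
p(1.05) ≈ -12.5609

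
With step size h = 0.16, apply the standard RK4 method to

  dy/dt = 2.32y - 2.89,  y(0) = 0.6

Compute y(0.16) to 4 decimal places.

RK4: k1 = f(t_n, y_n); k2 = f(t_n + h/2, y_n + (h/2)·k1); k3 = f(t_n + h/2, y_n + (h/2)·k2); k4 = f(t_n + h, y_n + h·k3); y_{n+1} = y_n + (h/6)·(k1 + 2k2 + 2k3 + k4).
t=0.000000, y=0.600000:
  k1 = f(0.000000, 0.600000) = -1.498000
  k2 = f(0.080000, 0.480160) = -1.776029
  k3 = f(0.080000, 0.457918) = -1.827631
  k4 = f(0.160000, 0.307579) = -2.176417
  y ← 0.600000 + (0.16/6)·(k1 + 2k2 + 2k3 + k4) = 0.309820
y(0.16) ≈ 0.3098

0.3098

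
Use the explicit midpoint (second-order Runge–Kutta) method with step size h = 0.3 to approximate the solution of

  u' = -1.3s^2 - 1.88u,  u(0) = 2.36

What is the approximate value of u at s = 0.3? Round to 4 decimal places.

1.3955

Midpoint: k1 = f(s_n, u_n); k2 = f(s_n + h/2, u_n + (h/2)·k1); u_{n+1} = u_n + h·k2.
s=0.000000, u=2.360000:
  k1 = f(0.000000, 2.360000) = -4.436800
  k2 = f(0.150000, 1.694480) = -3.214872
  u ← 2.360000 + 0.3·(-3.214872) = 1.395538
u(0.3) ≈ 1.3955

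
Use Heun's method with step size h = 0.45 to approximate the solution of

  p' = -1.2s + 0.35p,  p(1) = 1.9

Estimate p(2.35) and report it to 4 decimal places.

-0.2799

Heun: k1 = f(s_n, p_n); k2 = f(s_n + h, p_n + h·k1); p_{n+1} = p_n + (h/2)·(k1 + k2).
s=1.000000, p=1.900000:
  k1 = f(1.000000, 1.900000) = -0.535000
  k2 = f(1.450000, 1.659250) = -1.159263
  p ← 1.900000 + (0.45/2)·(-0.535000 + (-1.159263)) = 1.518791
s=1.450000, p=1.518791:
  k1 = f(1.450000, 1.518791) = -1.208423
  k2 = f(1.900000, 0.975001) = -1.938750
  p ← 1.518791 + (0.45/2)·(-1.208423 + (-1.938750)) = 0.810677
s=1.900000, p=0.810677:
  k1 = f(1.900000, 0.810677) = -1.996263
  k2 = f(2.350000, -0.087641) = -2.850674
  p ← 0.810677 + (0.45/2)·(-1.996263 + (-2.850674)) = -0.279884
p(2.35) ≈ -0.2799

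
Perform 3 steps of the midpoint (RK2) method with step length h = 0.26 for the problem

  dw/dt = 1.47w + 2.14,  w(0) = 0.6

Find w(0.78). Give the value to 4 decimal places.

Midpoint: k1 = f(t_n, w_n); k2 = f(t_n + h/2, w_n + (h/2)·k1); w_{n+1} = w_n + h·k2.
t=0.000000, w=0.600000:
  k1 = f(0.000000, 0.600000) = 3.022000
  k2 = f(0.130000, 0.992860) = 3.599504
  w ← 0.600000 + 0.26·3.599504 = 1.535871
t=0.260000, w=1.535871:
  k1 = f(0.260000, 1.535871) = 4.397731
  k2 = f(0.390000, 2.107576) = 5.238137
  w ← 1.535871 + 0.26·5.238137 = 2.897787
t=0.520000, w=2.897787:
  k1 = f(0.520000, 2.897787) = 6.399746
  k2 = f(0.650000, 3.729754) = 7.622738
  w ← 2.897787 + 0.26·7.622738 = 4.879699
w(0.78) ≈ 4.8797

4.8797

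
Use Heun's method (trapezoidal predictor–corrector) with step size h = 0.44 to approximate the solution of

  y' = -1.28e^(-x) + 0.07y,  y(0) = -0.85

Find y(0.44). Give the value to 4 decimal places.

Heun: k1 = f(x_n, y_n); k2 = f(x_n + h, y_n + h·k1); y_{n+1} = y_n + (h/2)·(k1 + k2).
x=0.000000, y=-0.850000:
  k1 = f(0.000000, -0.850000) = -1.339500
  k2 = f(0.440000, -1.439380) = -0.925123
  y ← -0.850000 + (0.44/2)·(-1.339500 + (-0.925123)) = -1.348217
y(0.44) ≈ -1.3482

-1.3482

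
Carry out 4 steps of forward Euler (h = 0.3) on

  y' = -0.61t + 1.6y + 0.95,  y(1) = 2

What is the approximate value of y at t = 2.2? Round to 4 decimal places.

9.9553

Euler: y_{n+1} = y_n + h·f(t_n, y_n).
t=1.000000, y=2.000000: f=3.540000 → y ← 2.000000 + 0.3·3.540000 = 3.062000
t=1.300000, y=3.062000: f=5.056200 → y ← 3.062000 + 0.3·5.056200 = 4.578860
t=1.600000, y=4.578860: f=7.300176 → y ← 4.578860 + 0.3·7.300176 = 6.768913
t=1.900000, y=6.768913: f=10.621260 → y ← 6.768913 + 0.3·10.621260 = 9.955291
y(2.2) ≈ 9.9553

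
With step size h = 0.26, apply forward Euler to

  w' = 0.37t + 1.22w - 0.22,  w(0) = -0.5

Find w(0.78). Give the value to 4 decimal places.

-1.2915

Euler: w_{n+1} = w_n + h·f(t_n, w_n).
t=0.000000, w=-0.500000: f=-0.830000 → w ← -0.500000 + 0.26·(-0.830000) = -0.715800
t=0.260000, w=-0.715800: f=-0.997076 → w ← -0.715800 + 0.26·(-0.997076) = -0.975040
t=0.520000, w=-0.975040: f=-1.217149 → w ← -0.975040 + 0.26·(-1.217149) = -1.291498
w(0.78) ≈ -1.2915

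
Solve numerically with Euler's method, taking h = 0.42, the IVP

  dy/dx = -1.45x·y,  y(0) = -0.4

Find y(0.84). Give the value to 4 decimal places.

-0.2977

Euler: y_{n+1} = y_n + h·f(x_n, y_n).
x=0.000000, y=-0.400000: f=0.000000 → y ← -0.400000 + 0.42·0.000000 = -0.400000
x=0.420000, y=-0.400000: f=0.243600 → y ← -0.400000 + 0.42·0.243600 = -0.297688
y(0.84) ≈ -0.2977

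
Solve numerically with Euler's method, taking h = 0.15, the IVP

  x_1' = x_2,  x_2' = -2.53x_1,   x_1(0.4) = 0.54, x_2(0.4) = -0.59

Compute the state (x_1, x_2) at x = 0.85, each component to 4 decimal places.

0.1873, -1.0924

Euler on (x_1,x_2): x_1_{n+1} = x_1_n + h·x_1', x_2_{n+1} = x_2_n + h·x_2'.
0.400000: (0.540000, -0.590000); f=(-0.590000, -1.366200) → (0.451500, -0.794930)
0.550000: (0.451500, -0.794930); f=(-0.794930, -1.142295) → (0.332261, -0.966274)
0.700000: (0.332261, -0.966274); f=(-0.966274, -0.840619) → (0.187319, -1.092367)
(x_1(0.85), x_2(0.85)) ≈ (0.1873, -1.0924)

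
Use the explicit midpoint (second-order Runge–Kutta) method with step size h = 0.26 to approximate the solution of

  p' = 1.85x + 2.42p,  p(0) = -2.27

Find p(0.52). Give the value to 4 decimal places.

-7.2371

Midpoint: k1 = f(x_n, p_n); k2 = f(x_n + h/2, p_n + (h/2)·k1); p_{n+1} = p_n + h·k2.
x=0.000000, p=-2.270000:
  k1 = f(0.000000, -2.270000) = -5.493400
  k2 = f(0.130000, -2.984142) = -6.981124
  p ← -2.270000 + 0.26·(-6.981124) = -4.085092
x=0.260000, p=-4.085092:
  k1 = f(0.260000, -4.085092) = -9.404923
  k2 = f(0.390000, -5.307732) = -12.123212
  p ← -4.085092 + 0.26·(-12.123212) = -7.237127
p(0.52) ≈ -7.2371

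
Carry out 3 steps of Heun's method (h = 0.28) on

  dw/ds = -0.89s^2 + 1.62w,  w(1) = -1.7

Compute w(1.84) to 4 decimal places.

-9.1401

Heun: k1 = f(s_n, w_n); k2 = f(s_n + h, w_n + h·k1); w_{n+1} = w_n + (h/2)·(k1 + k2).
s=1.000000, w=-1.700000:
  k1 = f(1.000000, -1.700000) = -3.644000
  k2 = f(1.280000, -2.720320) = -5.865094
  w ← -1.700000 + (0.28/2)·(-3.644000 + (-5.865094)) = -3.031273
s=1.280000, w=-3.031273:
  k1 = f(1.280000, -3.031273) = -6.368839
  k2 = f(1.560000, -4.814548) = -9.965472
  w ← -3.031273 + (0.28/2)·(-6.368839 + (-9.965472)) = -5.318077
s=1.560000, w=-5.318077:
  k1 = f(1.560000, -5.318077) = -10.781188
  k2 = f(1.840000, -8.336809) = -16.518815
  w ← -5.318077 + (0.28/2)·(-10.781188 + (-16.518815)) = -9.140077
w(1.84) ≈ -9.1401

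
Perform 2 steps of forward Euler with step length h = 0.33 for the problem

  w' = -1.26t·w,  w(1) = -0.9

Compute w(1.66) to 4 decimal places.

Euler: w_{n+1} = w_n + h·f(t_n, w_n).
t=1.000000, w=-0.900000: f=1.134000 → w ← -0.900000 + 0.33·1.134000 = -0.525780
t=1.330000, w=-0.525780: f=0.881102 → w ← -0.525780 + 0.33·0.881102 = -0.235016
w(1.66) ≈ -0.2350

-0.2350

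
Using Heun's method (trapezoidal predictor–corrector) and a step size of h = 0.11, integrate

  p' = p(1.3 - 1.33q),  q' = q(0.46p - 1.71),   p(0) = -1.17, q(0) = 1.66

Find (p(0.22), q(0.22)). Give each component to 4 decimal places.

Heun on (p,q): k1 = f(x_n, state_n); k2 = f(x_n + h, state_n + h·k1); state_{n+1} = state_n + (h/2)·(k1 + k2).
0.000000: (-1.170000, 1.660000)
  k1 = (1.062126, -3.732012)
  predictor → (-1.053166, 1.249479)
  k2 = (0.381043, -2.741927)
  → (-1.090626, 1.303933)
0.110000: (-1.090626, 1.303933)
  k1 = (0.473584, -2.883894)
  predictor → (-1.038531, 0.986705)
  k2 = (0.012792, -2.158639)
  → (-1.063875, 1.026594)
(p(0.22), q(0.22)) ≈ (-1.0639, 1.0266)

-1.0639, 1.0266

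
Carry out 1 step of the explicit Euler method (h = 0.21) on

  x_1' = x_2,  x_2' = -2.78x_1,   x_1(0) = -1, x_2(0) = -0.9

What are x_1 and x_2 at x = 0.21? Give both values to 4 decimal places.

Euler on (x_1,x_2): x_1_{n+1} = x_1_n + h·x_1', x_2_{n+1} = x_2_n + h·x_2'.
0.000000: (-1.000000, -0.900000); f=(-0.900000, 2.780000) → (-1.189000, -0.316200)
(x_1(0.21), x_2(0.21)) ≈ (-1.1890, -0.3162)

-1.1890, -0.3162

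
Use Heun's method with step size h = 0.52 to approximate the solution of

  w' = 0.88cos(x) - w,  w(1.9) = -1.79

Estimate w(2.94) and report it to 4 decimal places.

-1.1116

Heun: k1 = f(x_n, w_n); k2 = f(x_n + h, w_n + h·k1); w_{n+1} = w_n + (h/2)·(k1 + k2).
x=1.900000, w=-1.790000:
  k1 = f(1.900000, -1.790000) = 1.505505
  k2 = f(2.420000, -1.007137) = 0.346473
  w ← -1.790000 + (0.52/2)·(1.505505 + 0.346473) = -1.308486
x=2.420000, w=-1.308486:
  k1 = f(2.420000, -1.308486) = 0.647822
  k2 = f(2.940000, -0.971618) = 0.109439
  w ← -1.308486 + (0.52/2)·(0.647822 + 0.109439) = -1.111598
w(2.94) ≈ -1.1116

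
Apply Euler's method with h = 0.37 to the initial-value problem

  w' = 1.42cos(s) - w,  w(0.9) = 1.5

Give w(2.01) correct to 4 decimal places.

0.5664

Euler: w_{n+1} = w_n + h·f(s_n, w_n).
s=0.900000, w=1.500000: f=-0.617314 → w ← 1.500000 + 0.37·(-0.617314) = 1.271594
s=1.270000, w=1.271594: f=-0.850875 → w ← 1.271594 + 0.37·(-0.850875) = 0.956770
s=1.640000, w=0.956770: f=-1.054961 → w ← 0.956770 + 0.37·(-1.054961) = 0.566435
w(2.01) ≈ 0.5664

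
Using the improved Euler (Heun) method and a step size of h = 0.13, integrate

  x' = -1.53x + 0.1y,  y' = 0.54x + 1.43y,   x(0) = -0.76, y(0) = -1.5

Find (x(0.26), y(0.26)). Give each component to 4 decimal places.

Heun on (x,y): k1 = f(t_n, state_n); k2 = f(t_n + h, state_n + h·k1); state_{n+1} = state_n + (h/2)·(k1 + k2).
0.000000: (-0.760000, -1.500000)
  k1 = (1.012800, -2.555400)
  predictor → (-0.628336, -1.832202)
  k2 = (0.778134, -2.959350)
  → (-0.643589, -1.858459)
0.130000: (-0.643589, -1.858459)
  k1 = (0.798846, -3.005134)
  predictor → (-0.539739, -2.249126)
  k2 = (0.600889, -3.507710)
  → (-0.552607, -2.281794)
(x(0.26), y(0.26)) ≈ (-0.5526, -2.2818)

-0.5526, -2.2818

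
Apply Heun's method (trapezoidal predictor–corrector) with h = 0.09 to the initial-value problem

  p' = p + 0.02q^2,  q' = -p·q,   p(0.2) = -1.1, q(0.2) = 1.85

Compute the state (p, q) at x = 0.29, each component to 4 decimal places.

-1.1964, 2.0507

Heun on (p,q): k1 = f(x_n, state_n); k2 = f(x_n + h, state_n + h·k1); state_{n+1} = state_n + (h/2)·(k1 + k2).
0.200000: (-1.100000, 1.850000)
  k1 = (-1.031550, 2.035000)
  predictor → (-1.192840, 2.033150)
  k2 = (-1.110166, 2.425222)
  → (-1.196377, 2.050710)
(p(0.29), q(0.29)) ≈ (-1.1964, 2.0507)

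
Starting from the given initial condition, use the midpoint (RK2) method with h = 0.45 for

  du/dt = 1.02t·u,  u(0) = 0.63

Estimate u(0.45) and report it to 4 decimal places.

0.6951

Midpoint: k1 = f(t_n, u_n); k2 = f(t_n + h/2, u_n + (h/2)·k1); u_{n+1} = u_n + h·k2.
t=0.000000, u=0.630000:
  k1 = f(0.000000, 0.630000) = 0.000000
  k2 = f(0.225000, 0.630000) = 0.144585
  u ← 0.630000 + 0.45·0.144585 = 0.695063
u(0.45) ≈ 0.6951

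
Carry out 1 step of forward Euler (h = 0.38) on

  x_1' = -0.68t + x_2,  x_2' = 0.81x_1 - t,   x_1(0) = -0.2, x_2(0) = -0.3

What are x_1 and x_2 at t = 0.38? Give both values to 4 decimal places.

-0.3140, -0.3616

Euler on (x_1,x_2): x_1_{n+1} = x_1_n + h·x_1', x_2_{n+1} = x_2_n + h·x_2'.
0.000000: (-0.200000, -0.300000); f=(-0.300000, -0.162000) → (-0.314000, -0.361560)
(x_1(0.38), x_2(0.38)) ≈ (-0.3140, -0.3616)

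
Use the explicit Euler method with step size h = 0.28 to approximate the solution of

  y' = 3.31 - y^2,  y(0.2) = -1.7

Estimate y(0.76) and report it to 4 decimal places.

Euler: y_{n+1} = y_n + h·f(t_n, y_n).
t=0.200000, y=-1.700000: f=0.420000 → y ← -1.700000 + 0.28·0.420000 = -1.582400
t=0.480000, y=-1.582400: f=0.806010 → y ← -1.582400 + 0.28·0.806010 = -1.356717
y(0.76) ≈ -1.3567

-1.3567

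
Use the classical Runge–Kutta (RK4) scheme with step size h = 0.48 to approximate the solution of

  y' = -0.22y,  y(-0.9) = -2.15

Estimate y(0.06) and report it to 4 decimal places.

-1.7407

RK4: k1 = f(x_n, y_n); k2 = f(x_n + h/2, y_n + (h/2)·k1); k3 = f(x_n + h/2, y_n + (h/2)·k2); k4 = f(x_n + h, y_n + h·k3); y_{n+1} = y_n + (h/6)·(k1 + 2k2 + 2k3 + k4).
x=-0.900000, y=-2.150000:
  k1 = f(-0.900000, -2.150000) = 0.473000
  k2 = f(-0.660000, -2.036480) = 0.448026
  k3 = f(-0.660000, -2.042474) = 0.449344
  k4 = f(-0.420000, -1.934315) = 0.425549
  y ← -2.150000 + (0.48/6)·(k1 + 2k2 + 2k3 + k4) = -1.934537
x=-0.420000, y=-1.934537:
  k1 = f(-0.420000, -1.934537) = 0.425598
  k2 = f(-0.180000, -1.832393) = 0.403127
  k3 = f(-0.180000, -1.837787) = 0.404313
  k4 = f(0.060000, -1.740467) = 0.382903
  y ← -1.934537 + (0.48/6)·(k1 + 2k2 + 2k3 + k4) = -1.740666
y(0.06) ≈ -1.7407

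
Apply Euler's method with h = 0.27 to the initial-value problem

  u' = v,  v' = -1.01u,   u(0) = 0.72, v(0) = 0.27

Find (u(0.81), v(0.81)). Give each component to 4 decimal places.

Euler on (u,v): u_{n+1} = u_n + h·u', v_{n+1} = v_n + h·v'.
0.000000: (0.720000, 0.270000); f=(0.270000, -0.727200) → (0.792900, 0.073656)
0.270000: (0.792900, 0.073656); f=(0.073656, -0.800829) → (0.812787, -0.142568)
0.540000: (0.812787, -0.142568); f=(-0.142568, -0.820915) → (0.774294, -0.364215)
(u(0.81), v(0.81)) ≈ (0.7743, -0.3642)

0.7743, -0.3642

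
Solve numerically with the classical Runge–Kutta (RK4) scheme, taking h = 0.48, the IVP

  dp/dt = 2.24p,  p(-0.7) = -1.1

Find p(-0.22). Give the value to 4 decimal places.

-3.2077

RK4: k1 = f(t_n, p_n); k2 = f(t_n + h/2, p_n + (h/2)·k1); k3 = f(t_n + h/2, p_n + (h/2)·k2); k4 = f(t_n + h, p_n + h·k3); p_{n+1} = p_n + (h/6)·(k1 + 2k2 + 2k3 + k4).
t=-0.700000, p=-1.100000:
  k1 = f(-0.700000, -1.100000) = -2.464000
  k2 = f(-0.460000, -1.691360) = -3.788646
  k3 = f(-0.460000, -2.009275) = -4.500776
  k4 = f(-0.220000, -3.260373) = -7.303235
  p ← -1.100000 + (0.48/6)·(k1 + 2k2 + 2k3 + k4) = -3.207686
p(-0.22) ≈ -3.2077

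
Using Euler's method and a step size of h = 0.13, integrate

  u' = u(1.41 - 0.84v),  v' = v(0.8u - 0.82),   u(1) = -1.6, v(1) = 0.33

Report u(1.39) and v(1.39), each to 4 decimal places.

Euler on (u,v): u_{n+1} = u_n + h·u', v_{n+1} = v_n + h·v'.
1.000000: (-1.600000, 0.330000); f=(-1.812480, -0.693000) → (-1.835622, 0.239910)
1.130000: (-1.835622, 0.239910); f=(-2.218305, -0.549034) → (-2.124002, 0.168536)
1.260000: (-2.124002, 0.168536); f=(-2.694148, -0.424575) → (-2.474241, 0.113341)
(u(1.39), v(1.39)) ≈ (-2.4742, 0.1133)

-2.4742, 0.1133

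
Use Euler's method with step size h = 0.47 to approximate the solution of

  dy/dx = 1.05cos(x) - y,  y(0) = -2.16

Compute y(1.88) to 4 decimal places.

Euler: y_{n+1} = y_n + h·f(x_n, y_n).
x=0.000000, y=-2.160000: f=3.210000 → y ← -2.160000 + 0.47·3.210000 = -0.651300
x=0.470000, y=-0.651300: f=1.587447 → y ← -0.651300 + 0.47·1.587447 = 0.094800
x=0.940000, y=0.094800: f=0.524477 → y ← 0.094800 + 0.47·0.524477 = 0.341304
x=1.410000, y=0.341304: f=-0.173195 → y ← 0.341304 + 0.47·(-0.173195) = 0.259903
y(1.88) ≈ 0.2599

0.2599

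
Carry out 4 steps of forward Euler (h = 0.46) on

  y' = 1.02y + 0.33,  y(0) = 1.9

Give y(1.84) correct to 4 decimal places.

Euler: y_{n+1} = y_n + h·f(t_n, y_n).
t=0.000000, y=1.900000: f=2.268000 → y ← 1.900000 + 0.46·2.268000 = 2.943280
t=0.460000, y=2.943280: f=3.332146 → y ← 2.943280 + 0.46·3.332146 = 4.476067
t=0.920000, y=4.476067: f=4.895588 → y ← 4.476067 + 0.46·4.895588 = 6.728038
t=1.380000, y=6.728038: f=7.192598 → y ← 6.728038 + 0.46·7.192598 = 10.036633
y(1.84) ≈ 10.0366

10.0366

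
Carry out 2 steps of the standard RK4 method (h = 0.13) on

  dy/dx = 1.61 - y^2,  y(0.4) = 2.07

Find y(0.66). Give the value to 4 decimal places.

1.6283

RK4: k1 = f(x_n, y_n); k2 = f(x_n + h/2, y_n + (h/2)·k1); k3 = f(x_n + h/2, y_n + (h/2)·k2); k4 = f(x_n + h, y_n + h·k3); y_{n+1} = y_n + (h/6)·(k1 + 2k2 + 2k3 + k4).
x=0.400000, y=2.070000:
  k1 = f(0.400000, 2.070000) = -2.674900
  k2 = f(0.465000, 1.896131) = -1.985315
  k3 = f(0.465000, 1.940955) = -2.157305
  k4 = f(0.530000, 1.789550) = -1.592491
  y ← 2.070000 + (0.13/6)·(k1 + 2k2 + 2k3 + k4) = 1.798026
x=0.530000, y=1.798026:
  k1 = f(0.530000, 1.798026) = -1.622899
  k2 = f(0.595000, 1.692538) = -1.254685
  k3 = f(0.595000, 1.716472) = -1.336276
  k4 = f(0.660000, 1.624311) = -1.028385
  y ← 1.798026 + (0.13/6)·(k1 + 2k2 + 2k3 + k4) = 1.628307
y(0.66) ≈ 1.6283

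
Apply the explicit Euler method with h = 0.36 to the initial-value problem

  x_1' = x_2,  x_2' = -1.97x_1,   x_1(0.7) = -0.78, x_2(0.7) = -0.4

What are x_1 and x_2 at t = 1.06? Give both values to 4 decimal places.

Euler on (x_1,x_2): x_1_{n+1} = x_1_n + h·x_1', x_2_{n+1} = x_2_n + h·x_2'.
0.700000: (-0.780000, -0.400000); f=(-0.400000, 1.536600) → (-0.924000, 0.153176)
(x_1(1.06), x_2(1.06)) ≈ (-0.9240, 0.1532)

-0.9240, 0.1532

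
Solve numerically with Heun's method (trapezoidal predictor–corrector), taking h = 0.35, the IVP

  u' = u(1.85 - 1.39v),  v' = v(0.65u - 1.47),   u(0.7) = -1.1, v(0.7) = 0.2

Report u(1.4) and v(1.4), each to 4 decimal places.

-3.5110, 0.0506

Heun on (u,v): k1 = f(t_n, state_n); k2 = f(t_n + h, state_n + h·k1); state_{n+1} = state_n + (h/2)·(k1 + k2).
0.700000: (-1.100000, 0.200000)
  k1 = (-1.729200, -0.437000)
  predictor → (-1.705220, 0.047050)
  k2 = (-3.043136, -0.121313)
  → (-1.935159, 0.102295)
1.050000: (-1.935159, 0.102295)
  k1 = (-3.304883, -0.279046)
  predictor → (-3.091868, 0.004629)
  k2 = (-5.700062, -0.016108)
  → (-3.511024, 0.050643)
(u(1.4), v(1.4)) ≈ (-3.5110, 0.0506)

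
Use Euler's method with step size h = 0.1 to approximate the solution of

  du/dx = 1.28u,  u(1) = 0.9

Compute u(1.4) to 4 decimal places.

Euler: u_{n+1} = u_n + h·f(x_n, u_n).
x=1.000000, u=0.900000: f=1.152000 → u ← 0.900000 + 0.1·1.152000 = 1.015200
x=1.100000, u=1.015200: f=1.299456 → u ← 1.015200 + 0.1·1.299456 = 1.145146
x=1.200000, u=1.145146: f=1.465786 → u ← 1.145146 + 0.1·1.465786 = 1.291724
x=1.300000, u=1.291724: f=1.653407 → u ← 1.291724 + 0.1·1.653407 = 1.457065
u(1.4) ≈ 1.4571

1.4571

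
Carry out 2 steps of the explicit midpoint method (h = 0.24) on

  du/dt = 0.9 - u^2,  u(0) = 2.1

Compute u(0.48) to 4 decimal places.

1.3682

Midpoint: k1 = f(t_n, u_n); k2 = f(t_n + h/2, u_n + (h/2)·k1); u_{n+1} = u_n + h·k2.
t=0.000000, u=2.100000:
  k1 = f(0.000000, 2.100000) = -3.510000
  k2 = f(0.120000, 1.678800) = -1.918369
  u ← 2.100000 + 0.24·(-1.918369) = 1.639591
t=0.240000, u=1.639591:
  k1 = f(0.240000, 1.639591) = -1.788260
  k2 = f(0.360000, 1.425000) = -1.130625
  u ← 1.639591 + 0.24·(-1.130625) = 1.368241
u(0.48) ≈ 1.3682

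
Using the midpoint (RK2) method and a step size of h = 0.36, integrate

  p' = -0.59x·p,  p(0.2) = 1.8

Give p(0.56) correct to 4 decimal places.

1.6578

Midpoint: k1 = f(x_n, p_n); k2 = f(x_n + h/2, p_n + (h/2)·k1); p_{n+1} = p_n + h·k2.
x=0.200000, p=1.800000:
  k1 = f(0.200000, 1.800000) = -0.212400
  k2 = f(0.380000, 1.761768) = -0.394988
  p ← 1.800000 + 0.36·(-0.394988) = 1.657804
p(0.56) ≈ 1.6578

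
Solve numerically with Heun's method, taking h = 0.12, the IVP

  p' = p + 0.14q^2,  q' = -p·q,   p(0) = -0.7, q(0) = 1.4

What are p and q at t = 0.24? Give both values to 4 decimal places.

Heun on (p,q): k1 = f(t_n, state_n); k2 = f(t_n + h, state_n + h·k1); state_{n+1} = state_n + (h/2)·(k1 + k2).
0.000000: (-0.700000, 1.400000)
  k1 = (-0.425600, 0.980000)
  predictor → (-0.751072, 1.517600)
  k2 = (-0.428637, 1.139827)
  → (-0.751254, 1.527190)
0.120000: (-0.751254, 1.527190)
  k1 = (-0.424731, 1.147308)
  predictor → (-0.802222, 1.664867)
  k2 = (-0.414173, 1.335592)
  → (-0.801588, 1.676164)
(p(0.24), q(0.24)) ≈ (-0.8016, 1.6762)

-0.8016, 1.6762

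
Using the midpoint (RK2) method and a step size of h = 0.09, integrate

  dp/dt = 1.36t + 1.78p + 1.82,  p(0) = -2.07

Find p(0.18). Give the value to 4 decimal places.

-2.4400

Midpoint: k1 = f(t_n, p_n); k2 = f(t_n + h/2, p_n + (h/2)·k1); p_{n+1} = p_n + h·k2.
t=0.000000, p=-2.070000:
  k1 = f(0.000000, -2.070000) = -1.864600
  k2 = f(0.045000, -2.153907) = -1.952754
  p ← -2.070000 + 0.09·(-1.952754) = -2.245748
t=0.090000, p=-2.245748:
  k1 = f(0.090000, -2.245748) = -2.055031
  k2 = f(0.135000, -2.338224) = -2.158439
  p ← -2.245748 + 0.09·(-2.158439) = -2.440007
p(0.18) ≈ -2.4400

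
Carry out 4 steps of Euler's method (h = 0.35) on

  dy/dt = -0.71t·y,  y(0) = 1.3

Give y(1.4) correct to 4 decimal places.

Euler: y_{n+1} = y_n + h·f(t_n, y_n).
t=0.000000, y=1.300000: f=0.000000 → y ← 1.300000 + 0.35·0.000000 = 1.300000
t=0.350000, y=1.300000: f=-0.323050 → y ← 1.300000 + 0.35·(-0.323050) = 1.186933
t=0.700000, y=1.186933: f=-0.589905 → y ← 1.186933 + 0.35·(-0.589905) = 0.980466
t=1.050000, y=0.980466: f=-0.730937 → y ← 0.980466 + 0.35·(-0.730937) = 0.724638
y(1.4) ≈ 0.7246

0.7246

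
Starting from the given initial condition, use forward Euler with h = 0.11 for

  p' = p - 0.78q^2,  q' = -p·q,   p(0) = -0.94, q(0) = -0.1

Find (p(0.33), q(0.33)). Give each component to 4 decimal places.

Euler on (p,q): p_{n+1} = p_n + h·p', q_{n+1} = q_n + h·q'.
0.000000: (-0.940000, -0.100000); f=(-0.947800, -0.094000) → (-1.044258, -0.110340)
0.110000: (-1.044258, -0.110340); f=(-1.053754, -0.115223) → (-1.160171, -0.123015)
0.220000: (-1.160171, -0.123015); f=(-1.171974, -0.142718) → (-1.289088, -0.138714)
(p(0.33), q(0.33)) ≈ (-1.2891, -0.1387)

-1.2891, -0.1387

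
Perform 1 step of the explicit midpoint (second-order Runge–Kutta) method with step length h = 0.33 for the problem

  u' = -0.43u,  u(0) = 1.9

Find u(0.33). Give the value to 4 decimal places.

1.6495

Midpoint: k1 = f(s_n, u_n); k2 = f(s_n + h/2, u_n + (h/2)·k1); u_{n+1} = u_n + h·k2.
s=0.000000, u=1.900000:
  k1 = f(0.000000, 1.900000) = -0.817000
  k2 = f(0.165000, 1.765195) = -0.759034
  u ← 1.900000 + 0.33·(-0.759034) = 1.649519
u(0.33) ≈ 1.6495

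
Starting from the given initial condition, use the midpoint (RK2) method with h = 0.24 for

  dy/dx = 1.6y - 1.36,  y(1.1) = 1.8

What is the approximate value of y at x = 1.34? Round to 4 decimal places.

2.2348

Midpoint: k1 = f(x_n, y_n); k2 = f(x_n + h/2, y_n + (h/2)·k1); y_{n+1} = y_n + h·k2.
x=1.100000, y=1.800000:
  k1 = f(1.100000, 1.800000) = 1.520000
  k2 = f(1.220000, 1.982400) = 1.811840
  y ← 1.800000 + 0.24·1.811840 = 2.234842
y(1.34) ≈ 2.2348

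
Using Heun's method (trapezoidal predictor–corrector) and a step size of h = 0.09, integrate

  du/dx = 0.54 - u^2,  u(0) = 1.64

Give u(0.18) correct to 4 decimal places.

Heun: k1 = f(x_n, u_n); k2 = f(x_n + h, u_n + h·k1); u_{n+1} = u_n + (h/2)·(k1 + k2).
x=0.000000, u=1.640000:
  k1 = f(0.000000, 1.640000) = -2.149600
  k2 = f(0.090000, 1.446536) = -1.552466
  u ← 1.640000 + (0.09/2)·(-2.149600 + (-1.552466)) = 1.473407
x=0.090000, u=1.473407:
  k1 = f(0.090000, 1.473407) = -1.630928
  k2 = f(0.180000, 1.326623) = -1.219930
  u ← 1.473407 + (0.09/2)·(-1.630928 + (-1.219930)) = 1.345118
u(0.18) ≈ 1.3451

1.3451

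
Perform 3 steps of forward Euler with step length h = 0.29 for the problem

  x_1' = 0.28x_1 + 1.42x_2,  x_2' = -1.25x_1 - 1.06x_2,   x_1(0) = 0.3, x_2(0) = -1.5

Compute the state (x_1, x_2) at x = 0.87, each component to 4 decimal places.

-1.1374, -0.1906

Euler on (x_1,x_2): x_1_{n+1} = x_1_n + h·x_1', x_2_{n+1} = x_2_n + h·x_2'.
0.000000: (0.300000, -1.500000); f=(-2.046000, 1.215000) → (-0.293340, -1.147650)
0.290000: (-0.293340, -1.147650); f=(-1.711798, 1.583184) → (-0.789761, -0.688527)
0.580000: (-0.789761, -0.688527); f=(-1.198841, 1.717040) → (-1.137425, -0.190585)
(x_1(0.87), x_2(0.87)) ≈ (-1.1374, -0.1906)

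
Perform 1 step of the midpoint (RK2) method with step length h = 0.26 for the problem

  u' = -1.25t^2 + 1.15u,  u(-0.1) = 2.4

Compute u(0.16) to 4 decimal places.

3.2241

Midpoint: k1 = f(t_n, u_n); k2 = f(t_n + h/2, u_n + (h/2)·k1); u_{n+1} = u_n + h·k2.
t=-0.100000, u=2.400000:
  k1 = f(-0.100000, 2.400000) = 2.747500
  k2 = f(0.030000, 2.757175) = 3.169626
  u ← 2.400000 + 0.26·3.169626 = 3.224103
u(0.16) ≈ 3.2241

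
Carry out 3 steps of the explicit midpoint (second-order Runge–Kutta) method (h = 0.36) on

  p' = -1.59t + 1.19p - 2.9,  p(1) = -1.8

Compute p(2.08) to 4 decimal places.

Midpoint: k1 = f(t_n, p_n); k2 = f(t_n + h/2, p_n + (h/2)·k1); p_{n+1} = p_n + h·k2.
t=1.000000, p=-1.800000:
  k1 = f(1.000000, -1.800000) = -6.632000
  k2 = f(1.180000, -2.993760) = -8.338774
  p ← -1.800000 + 0.36·(-8.338774) = -4.801959
t=1.360000, p=-4.801959:
  k1 = f(1.360000, -4.801959) = -10.776731
  k2 = f(1.540000, -6.741770) = -13.371307
  p ← -4.801959 + 0.36·(-13.371307) = -9.615629
t=1.720000, p=-9.615629:
  k1 = f(1.720000, -9.615629) = -17.077399
  k2 = f(1.900000, -12.689561) = -21.021578
  p ← -9.615629 + 0.36·(-21.021578) = -17.183397
p(2.08) ≈ -17.1834

-17.1834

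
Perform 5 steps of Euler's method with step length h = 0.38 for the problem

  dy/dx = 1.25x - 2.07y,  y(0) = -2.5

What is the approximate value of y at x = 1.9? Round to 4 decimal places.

Euler: y_{n+1} = y_n + h·f(x_n, y_n).
x=0.000000, y=-2.500000: f=5.175000 → y ← -2.500000 + 0.38·5.175000 = -0.533500
x=0.380000, y=-0.533500: f=1.579345 → y ← -0.533500 + 0.38·1.579345 = 0.066651
x=0.760000, y=0.066651: f=0.812032 → y ← 0.066651 + 0.38·0.812032 = 0.375223
x=1.140000, y=0.375223: f=0.648288 → y ← 0.375223 + 0.38·0.648288 = 0.621573
x=1.520000, y=0.621573: f=0.613345 → y ← 0.621573 + 0.38·0.613345 = 0.854644
y(1.9) ≈ 0.8546

0.8546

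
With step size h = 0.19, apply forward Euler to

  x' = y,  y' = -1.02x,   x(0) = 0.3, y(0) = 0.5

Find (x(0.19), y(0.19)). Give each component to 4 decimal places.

0.3950, 0.4419

Euler on (x,y): x_{n+1} = x_n + h·x', y_{n+1} = y_n + h·y'.
0.000000: (0.300000, 0.500000); f=(0.500000, -0.306000) → (0.395000, 0.441860)
(x(0.19), y(0.19)) ≈ (0.3950, 0.4419)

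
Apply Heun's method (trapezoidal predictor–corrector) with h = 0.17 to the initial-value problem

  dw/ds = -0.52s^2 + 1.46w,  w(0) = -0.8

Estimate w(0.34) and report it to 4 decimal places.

-1.3170

Heun: k1 = f(s_n, w_n); k2 = f(s_n + h, w_n + h·k1); w_{n+1} = w_n + (h/2)·(k1 + k2).
s=0.000000, w=-0.800000:
  k1 = f(0.000000, -0.800000) = -1.168000
  k2 = f(0.170000, -0.998560) = -1.472926
  w ← -0.800000 + (0.17/2)·(-1.168000 + (-1.472926)) = -1.024479
s=0.170000, w=-1.024479:
  k1 = f(0.170000, -1.024479) = -1.510767
  k2 = f(0.340000, -1.281309) = -1.930823
  w ← -1.024479 + (0.17/2)·(-1.510767 + (-1.930823)) = -1.317014
w(0.34) ≈ -1.3170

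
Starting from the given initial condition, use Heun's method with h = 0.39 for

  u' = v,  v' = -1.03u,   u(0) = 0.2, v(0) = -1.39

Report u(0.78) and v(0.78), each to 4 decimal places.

Heun on (u,v): k1 = f(s_n, state_n); k2 = f(s_n + h, state_n + h·k1); state_{n+1} = state_n + (h/2)·(k1 + k2).
0.000000: (0.200000, -1.390000)
  k1 = (-1.390000, -0.206000)
  predictor → (-0.342100, -1.470340)
  k2 = (-1.470340, 0.352363)
  → (-0.357766, -1.361459)
0.390000: (-0.357766, -1.361459)
  k1 = (-1.361459, 0.368499)
  predictor → (-0.888735, -1.217744)
  k2 = (-1.217744, 0.915397)
  → (-0.860711, -1.111099)
(u(0.78), v(0.78)) ≈ (-0.8607, -1.1111)

-0.8607, -1.1111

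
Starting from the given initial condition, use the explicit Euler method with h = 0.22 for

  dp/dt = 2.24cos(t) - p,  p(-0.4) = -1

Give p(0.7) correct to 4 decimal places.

1.2175

Euler: p_{n+1} = p_n + h·f(t_n, p_n).
t=-0.400000, p=-1.000000: f=3.063177 → p ← -1.000000 + 0.22·3.063177 = -0.326101
t=-0.180000, p=-0.326101: f=2.529911 → p ← -0.326101 + 0.22·2.529911 = 0.230479
t=0.040000, p=0.230479: f=2.007729 → p ← 0.230479 + 0.22·2.007729 = 0.672180
t=0.260000, p=0.672180: f=1.492534 → p ← 0.672180 + 0.22·1.492534 = 1.000537
t=0.480000, p=1.000537: f=0.986332 → p ← 1.000537 + 0.22·0.986332 = 1.217530
p(0.7) ≈ 1.2175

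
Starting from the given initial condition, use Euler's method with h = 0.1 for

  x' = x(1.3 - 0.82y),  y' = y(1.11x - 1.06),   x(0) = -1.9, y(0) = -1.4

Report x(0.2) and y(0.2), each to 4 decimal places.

Euler on (x,y): x_{n+1} = x_n + h·x', y_{n+1} = y_n + h·y'.
0.000000: (-1.900000, -1.400000); f=(-4.651200, 4.436600) → (-2.365120, -0.956340)
0.100000: (-2.365120, -0.956340); f=(-4.929380, 3.524384) → (-2.858058, -0.603902)
(x(0.2), y(0.2)) ≈ (-2.8581, -0.6039)

-2.8581, -0.6039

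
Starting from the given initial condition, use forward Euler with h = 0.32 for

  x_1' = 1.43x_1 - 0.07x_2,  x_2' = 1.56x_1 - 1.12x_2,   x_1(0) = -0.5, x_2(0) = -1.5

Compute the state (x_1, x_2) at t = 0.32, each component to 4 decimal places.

Euler on (x_1,x_2): x_1_{n+1} = x_1_n + h·x_1', x_2_{n+1} = x_2_n + h·x_2'.
0.000000: (-0.500000, -1.500000); f=(-0.610000, 0.900000) → (-0.695200, -1.212000)
(x_1(0.32), x_2(0.32)) ≈ (-0.6952, -1.2120)

-0.6952, -1.2120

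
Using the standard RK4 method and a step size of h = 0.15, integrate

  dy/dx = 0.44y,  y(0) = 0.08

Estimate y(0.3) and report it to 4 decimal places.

RK4: k1 = f(x_n, y_n); k2 = f(x_n + h/2, y_n + (h/2)·k1); k3 = f(x_n + h/2, y_n + (h/2)·k2); k4 = f(x_n + h, y_n + h·k3); y_{n+1} = y_n + (h/6)·(k1 + 2k2 + 2k3 + k4).
x=0.000000, y=0.080000:
  k1 = f(0.000000, 0.080000) = 0.035200
  k2 = f(0.075000, 0.082640) = 0.036362
  k3 = f(0.075000, 0.082727) = 0.036400
  k4 = f(0.150000, 0.085460) = 0.037602
  y ← 0.080000 + (0.15/6)·(k1 + 2k2 + 2k3 + k4) = 0.085458
x=0.150000, y=0.085458:
  k1 = f(0.150000, 0.085458) = 0.037602
  k2 = f(0.225000, 0.088278) = 0.038842
  k3 = f(0.225000, 0.088371) = 0.038883
  k4 = f(0.300000, 0.091291) = 0.040168
  y ← 0.085458 + (0.15/6)·(k1 + 2k2 + 2k3 + k4) = 0.091289
y(0.3) ≈ 0.0913

0.0913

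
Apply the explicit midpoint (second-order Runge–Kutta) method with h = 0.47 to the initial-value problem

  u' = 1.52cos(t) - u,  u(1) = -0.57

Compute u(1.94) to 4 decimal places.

Midpoint: k1 = f(t_n, u_n); k2 = f(t_n + h/2, u_n + (h/2)·k1); u_{n+1} = u_n + h·k2.
t=1.000000, u=-0.570000:
  k1 = f(1.000000, -0.570000) = 1.391260
  k2 = f(1.235000, -0.243054) = 0.743926
  u ← -0.570000 + 0.47·0.743926 = -0.220355
t=1.470000, u=-0.220355:
  k1 = f(1.470000, -0.220355) = 0.373306
  k2 = f(1.705000, -0.132628) = -0.070750
  u ← -0.220355 + 0.47·(-0.070750) = -0.253607
u(1.94) ≈ -0.2536

-0.2536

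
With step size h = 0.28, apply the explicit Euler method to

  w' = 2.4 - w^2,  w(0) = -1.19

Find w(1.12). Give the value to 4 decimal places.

0.7988

Euler: w_{n+1} = w_n + h·f(t_n, w_n).
t=0.000000, w=-1.190000: f=0.983900 → w ← -1.190000 + 0.28·0.983900 = -0.914508
t=0.280000, w=-0.914508: f=1.563675 → w ← -0.914508 + 0.28·1.563675 = -0.476679
t=0.560000, w=-0.476679: f=2.172777 → w ← -0.476679 + 0.28·2.172777 = 0.131699
t=0.840000, w=0.131699: f=2.382655 → w ← 0.131699 + 0.28·2.382655 = 0.798842
w(1.12) ≈ 0.7988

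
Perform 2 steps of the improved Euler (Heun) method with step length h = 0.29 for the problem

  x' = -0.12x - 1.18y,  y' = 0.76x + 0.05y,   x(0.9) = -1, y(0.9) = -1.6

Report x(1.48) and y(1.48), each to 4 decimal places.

Heun on (x,y): k1 = f(t_n, state_n); k2 = f(t_n + h, state_n + h·k1); state_{n+1} = state_n + (h/2)·(k1 + k2).
0.900000: (-1.000000, -1.600000)
  k1 = (2.008000, -0.840000)
  predictor → (-0.417680, -1.843600)
  k2 = (2.225570, -0.409617)
  → (-0.386132, -1.781194)
1.190000: (-0.386132, -1.781194)
  k1 = (2.148145, -0.382520)
  predictor → (0.236830, -1.892125)
  k2 = (2.204288, 0.085384)
  → (0.244970, -1.824279)
(x(1.48), y(1.48)) ≈ (0.2450, -1.8243)

0.2450, -1.8243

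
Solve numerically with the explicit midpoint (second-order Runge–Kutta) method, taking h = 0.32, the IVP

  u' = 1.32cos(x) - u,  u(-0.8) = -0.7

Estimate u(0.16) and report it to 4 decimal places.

Midpoint: k1 = f(x_n, u_n); k2 = f(x_n + h/2, u_n + (h/2)·k1); u_{n+1} = u_n + h·k2.
x=-0.800000, u=-0.700000:
  k1 = f(-0.800000, -0.700000) = 1.619653
  k2 = f(-0.640000, -0.440856) = 1.499622
  u ← -0.700000 + 0.32·1.499622 = -0.220121
x=-0.480000, u=-0.220121:
  k1 = f(-0.480000, -0.220121) = 1.390954
  k2 = f(-0.320000, 0.002432) = 1.250559
  u ← -0.220121 + 0.32·1.250559 = 0.180058
x=-0.160000, u=0.180058:
  k1 = f(-0.160000, 0.180058) = 1.123082
  k2 = f(0.000000, 0.359751) = 0.960249
  u ← 0.180058 + 0.32·0.960249 = 0.487338
u(0.16) ≈ 0.4873

0.4873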